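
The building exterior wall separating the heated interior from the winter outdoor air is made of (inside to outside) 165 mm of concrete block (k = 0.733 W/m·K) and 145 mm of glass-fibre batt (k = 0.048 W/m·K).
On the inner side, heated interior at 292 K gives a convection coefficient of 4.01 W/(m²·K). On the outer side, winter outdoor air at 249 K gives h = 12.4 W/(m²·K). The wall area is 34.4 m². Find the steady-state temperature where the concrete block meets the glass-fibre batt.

Thermal resistances in series:
R_inner film = 1/(h_i·A) = 1/(4.01×34.4) = 0.007249 K/W
R_concrete block = L/(kA) = 0.165/(0.733×34.4) = 0.006544 K/W
R_glass-fibre batt = L/(kA) = 0.145/(0.048×34.4) = 0.08781 K/W
R_outer film = 1/(h_o·A) = 1/(12.4×34.4) = 0.002344 K/W
R_total = 0.104 K/W;  Q = ΔT/R_total = 43/0.104 = 413.7 W
T_interface = T_inner − Q·ΣR(inner→interface) = 292 − 414×0.01379

T ≈ 286 K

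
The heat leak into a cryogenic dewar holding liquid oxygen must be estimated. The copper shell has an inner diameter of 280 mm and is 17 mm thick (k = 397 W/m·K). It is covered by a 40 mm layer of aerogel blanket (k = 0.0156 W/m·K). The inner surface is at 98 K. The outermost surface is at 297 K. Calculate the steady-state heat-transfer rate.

Q ≈ 30.2 W

Each spherical layer contributes R = (1/r_i − 1/r_o)/(4πk):
R_copper shell = (1/0.14 − 1/0.157)/(4π×397) = 1.55×10^-4 K/W
R_aerogel blanket = (1/0.157 − 1/0.197)/(4π×0.0156) = 6.597 K/W
R_total = 6.597 K/W
Q = ΔT/R_total = 199/6.597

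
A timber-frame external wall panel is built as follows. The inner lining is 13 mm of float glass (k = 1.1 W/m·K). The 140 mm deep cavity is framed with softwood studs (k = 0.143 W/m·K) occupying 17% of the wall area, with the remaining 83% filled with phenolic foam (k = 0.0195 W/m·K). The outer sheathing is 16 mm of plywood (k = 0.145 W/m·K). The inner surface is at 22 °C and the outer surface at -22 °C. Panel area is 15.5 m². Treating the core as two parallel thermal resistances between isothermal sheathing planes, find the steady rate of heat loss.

Sheathing layers in series; stud and cavity paths in parallel between them.
R_inner = 0.013/(1.1×15.5) = 7.625×10^-4 K/W
R_stud  = 0.14/(0.143×0.17×15.5) = 0.3715 K/W
R_cav   = 0.14/(0.0195×0.83×15.5) = 0.5581 K/W
1/R_core = 1/R_stud + 1/R_cav → R_core = 0.223 K/W
R_outer = 0.016/(0.145×15.5) = 0.007119 K/W
R_total = 0.2309 K/W
Q = ΔT/R_total = 44/0.2309

Q ≈ 191 W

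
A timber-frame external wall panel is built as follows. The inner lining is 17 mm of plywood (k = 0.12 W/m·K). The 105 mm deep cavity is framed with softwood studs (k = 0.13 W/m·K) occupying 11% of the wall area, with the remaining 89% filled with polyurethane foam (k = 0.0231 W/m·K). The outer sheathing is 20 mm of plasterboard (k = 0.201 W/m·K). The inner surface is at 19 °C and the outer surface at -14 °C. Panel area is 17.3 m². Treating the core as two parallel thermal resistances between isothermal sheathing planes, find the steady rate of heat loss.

Sheathing layers in series; stud and cavity paths in parallel between them.
R_inner = 0.017/(0.12×17.3) = 0.008189 K/W
R_stud  = 0.105/(0.13×0.11×17.3) = 0.4244 K/W
R_cav   = 0.105/(0.0231×0.89×17.3) = 0.2952 K/W
1/R_core = 1/R_stud + 1/R_cav → R_core = 0.1741 K/W
R_outer = 0.02/(0.201×17.3) = 0.005752 K/W
R_total = 0.1881 K/W
Q = ΔT/R_total = 33/0.1881

Q ≈ 175 W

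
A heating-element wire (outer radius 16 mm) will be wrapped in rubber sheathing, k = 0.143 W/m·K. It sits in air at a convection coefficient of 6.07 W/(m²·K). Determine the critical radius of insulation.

For a cylinder r_cr = k/h = 0.143/6.07
r_cr = 23.6 mm; since the bare radius (16 mm) is below r_cr, adding a thin layer of insulation will *increase* heat loss.

r_cr ≈ 23.6 mm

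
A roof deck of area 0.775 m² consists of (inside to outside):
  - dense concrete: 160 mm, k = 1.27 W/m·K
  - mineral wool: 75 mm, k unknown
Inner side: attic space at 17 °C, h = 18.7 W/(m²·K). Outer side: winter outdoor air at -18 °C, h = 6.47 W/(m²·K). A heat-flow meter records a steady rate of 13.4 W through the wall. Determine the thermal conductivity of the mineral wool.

Series thermal resistances:
R_inner film = 1/(h_i·A) = 1/(18.7×0.775) = 0.069 K/W
R_dense concrete = L/(kA) = 0.16/(1.27×0.775) = 0.1626 K/W
R_outer film = 1/(h_o·A) = 1/(6.47×0.775) = 0.1994 K/W
Sum of known resistances R_other = 0.431 K/W
Total R = ΔT/Q = 35/13.4 = 2.612 K/W
R_mineral wool = R_total − R_other = 2.181 K/W
k = L/(R·A) = 0.075/(2.181×0.775)

k ≈ 0.0444 W/(m·K)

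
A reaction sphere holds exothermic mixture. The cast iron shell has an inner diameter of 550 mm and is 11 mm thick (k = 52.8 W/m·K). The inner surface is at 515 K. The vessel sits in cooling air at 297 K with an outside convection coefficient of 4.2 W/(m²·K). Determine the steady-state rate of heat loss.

Each spherical layer contributes R = (1/r_i − 1/r_o)/(4πk):
R_cast iron shell = (1/0.275 − 1/0.286)/(4π×52.8) = 2.108×10^-4 K/W
R_outer film = 1/(h·4πr_o²) = 1/(4.2×4π×0.286²) = 0.2316 K/W
R_total = 0.2318 K/W
Q = ΔT/R_total = 218/0.2318

Q ≈ 940 W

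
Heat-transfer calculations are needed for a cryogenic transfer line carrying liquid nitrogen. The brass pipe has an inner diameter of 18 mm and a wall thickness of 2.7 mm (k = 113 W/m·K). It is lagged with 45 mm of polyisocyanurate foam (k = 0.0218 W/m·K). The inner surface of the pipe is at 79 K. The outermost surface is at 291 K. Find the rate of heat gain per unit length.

q′ ≈ 18.4 W/m

Radial resistances (cylindrical: R_cond = ln(r_o/r_i)/(2πkL), R_conv = 1/(h·2πrL)):
R_brass pipe wall = ln(11.7/9)/(2π×113×1) = 3.695×10^-4 K/W
R_polyisocyanurate foam = ln(56.7/11.7)/(2π×0.0218×1) = 11.52 K/W
R_total = 11.52 K/W
Q = ΔT/R_total = 212/11.52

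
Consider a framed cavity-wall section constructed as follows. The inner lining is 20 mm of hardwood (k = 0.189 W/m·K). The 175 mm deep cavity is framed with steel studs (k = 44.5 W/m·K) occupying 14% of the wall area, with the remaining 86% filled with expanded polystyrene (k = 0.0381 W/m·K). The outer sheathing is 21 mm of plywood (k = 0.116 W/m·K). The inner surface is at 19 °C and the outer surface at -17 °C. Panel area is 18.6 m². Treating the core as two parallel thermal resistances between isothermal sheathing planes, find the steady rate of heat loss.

Q ≈ 2130 W

Sheathing layers in series; stud and cavity paths in parallel between them.
R_inner = 0.02/(0.189×18.6) = 0.005689 K/W
R_stud  = 0.175/(44.5×0.14×18.6) = 0.00151 K/W
R_cav   = 0.175/(0.0381×0.86×18.6) = 0.2871 K/W
1/R_core = 1/R_stud + 1/R_cav → R_core = 0.001502 K/W
R_outer = 0.021/(0.116×18.6) = 0.009733 K/W
R_total = 0.01692 K/W
Q = ΔT/R_total = 36/0.01692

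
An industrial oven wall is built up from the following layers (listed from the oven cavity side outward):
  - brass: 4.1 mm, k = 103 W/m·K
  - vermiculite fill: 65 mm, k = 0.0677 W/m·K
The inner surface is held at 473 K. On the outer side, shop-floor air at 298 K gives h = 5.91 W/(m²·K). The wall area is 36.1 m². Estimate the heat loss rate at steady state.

Q ≈ 5590 W

Thermal resistances in series:
R_brass = L/(kA) = 0.0041/(103×36.1) = 1.103×10^-6 K/W
R_vermiculite fill = L/(kA) = 0.065/(0.0677×36.1) = 0.0266 K/W
R_outer film = 1/(h_o·A) = 1/(5.91×36.1) = 0.004687 K/W
R_total = 0.03128 K/W
Q = ΔT / R_total = 175 / 0.03128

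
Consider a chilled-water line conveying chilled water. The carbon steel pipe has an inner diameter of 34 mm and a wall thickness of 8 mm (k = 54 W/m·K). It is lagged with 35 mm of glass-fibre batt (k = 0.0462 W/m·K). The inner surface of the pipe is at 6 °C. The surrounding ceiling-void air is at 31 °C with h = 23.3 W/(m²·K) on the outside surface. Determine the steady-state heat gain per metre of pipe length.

Per-layer cylindrical resistances, series-summed:
R_carbon steel pipe wall = ln(25/17)/(2π×54×1) = 0.001137 K/W
R_glass-fibre batt = ln(60/25)/(2π×0.0462×1) = 3.016 K/W
R_outer film = 1/(h_o·2πr_oL) = 1/(23.3×2π×0.06×1) = 0.1138 K/W
R_total = 3.131 K/W
Q = ΔT/R_total = 25/3.131

q′ ≈ 7.98 W/m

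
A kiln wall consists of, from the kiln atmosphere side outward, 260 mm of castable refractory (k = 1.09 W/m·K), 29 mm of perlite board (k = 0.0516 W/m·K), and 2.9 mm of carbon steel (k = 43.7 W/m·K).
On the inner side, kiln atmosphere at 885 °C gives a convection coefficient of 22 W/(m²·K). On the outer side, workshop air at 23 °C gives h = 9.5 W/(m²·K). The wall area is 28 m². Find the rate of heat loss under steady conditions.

Q ≈ 25400 W

Model the wall as resistances in series:
R_inner film = 1/(h_i·A) = 1/(22×28) = 0.001623 K/W
R_castable refractory = L/(kA) = 0.26/(1.09×28) = 0.008519 K/W
R_perlite board = L/(kA) = 0.029/(0.0516×28) = 0.02007 K/W
R_carbon steel = L/(kA) = 0.0029/(43.7×28) = 2.37×10^-6 K/W
R_outer film = 1/(h_o·A) = 1/(9.5×28) = 0.003759 K/W
R_total = 0.03398 K/W
Q = ΔT / R_total = 862 / 0.03398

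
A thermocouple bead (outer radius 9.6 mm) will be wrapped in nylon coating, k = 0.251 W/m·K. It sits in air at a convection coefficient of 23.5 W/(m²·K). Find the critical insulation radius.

r_cr ≈ 21.4 mm

For a sphere r_cr = 2k/h = 2×0.251/23.5
r_cr = 21.4 mm; since the bare radius (9.6 mm) is below r_cr, adding a thin layer of insulation will *increase* heat loss.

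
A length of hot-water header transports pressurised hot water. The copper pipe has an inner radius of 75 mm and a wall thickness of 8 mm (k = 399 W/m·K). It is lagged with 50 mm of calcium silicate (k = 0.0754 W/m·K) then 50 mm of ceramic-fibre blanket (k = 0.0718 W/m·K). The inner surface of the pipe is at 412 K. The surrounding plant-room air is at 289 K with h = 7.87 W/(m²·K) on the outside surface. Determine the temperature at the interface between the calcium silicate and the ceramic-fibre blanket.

Cylindrical conduction, so R = ln(r₂/r₁)/(2πkL) per layer, in series:
R_copper pipe wall = ln(83/75)/(2π×399×1) = 4.043×10^-5 K/W
R_calcium silicate = ln(133/83)/(2π×0.0754×1) = 0.9953 K/W
R_ceramic-fibre blanket = ln(183/133)/(2π×0.0718×1) = 0.7074 K/W
R_outer film = 1/(h_o·2πr_oL) = 1/(7.87×2π×0.183×1) = 0.1105 K/W
R_total = 1.813 K/W
Q = ΔT/R_total = 123/1.813
Q = 67.8 W/m
T_interface = T_inner − Q·ΣR(inner→interface) = 412 − 67.8×0.9953

T ≈ 344 K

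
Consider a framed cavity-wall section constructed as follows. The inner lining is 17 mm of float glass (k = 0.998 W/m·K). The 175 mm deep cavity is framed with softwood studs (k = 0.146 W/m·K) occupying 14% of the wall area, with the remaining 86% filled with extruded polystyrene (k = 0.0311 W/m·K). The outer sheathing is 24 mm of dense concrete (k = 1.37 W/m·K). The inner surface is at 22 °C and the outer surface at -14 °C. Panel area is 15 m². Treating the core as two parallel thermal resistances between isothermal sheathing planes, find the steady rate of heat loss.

Sheathing layers in series; stud and cavity paths in parallel between them.
R_inner = 0.017/(0.998×15) = 0.001136 K/W
R_stud  = 0.175/(0.146×0.14×15) = 0.5708 K/W
R_cav   = 0.175/(0.0311×0.86×15) = 0.4362 K/W
1/R_core = 1/R_stud + 1/R_cav → R_core = 0.2472 K/W
R_outer = 0.024/(1.37×15) = 0.001168 K/W
R_total = 0.2496 K/W
Q = ΔT/R_total = 36/0.2496

Q ≈ 144 W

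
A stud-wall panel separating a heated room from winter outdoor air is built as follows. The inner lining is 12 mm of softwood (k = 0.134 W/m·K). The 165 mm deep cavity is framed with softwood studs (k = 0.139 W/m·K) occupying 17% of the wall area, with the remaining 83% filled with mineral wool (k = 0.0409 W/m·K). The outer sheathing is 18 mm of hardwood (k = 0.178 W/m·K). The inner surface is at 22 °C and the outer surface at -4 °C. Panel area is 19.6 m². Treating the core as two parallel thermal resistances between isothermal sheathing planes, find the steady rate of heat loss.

Sheathing layers in series; stud and cavity paths in parallel between them.
R_inner = 0.012/(0.134×19.6) = 0.004569 K/W
R_stud  = 0.165/(0.139×0.17×19.6) = 0.3563 K/W
R_cav   = 0.165/(0.0409×0.83×19.6) = 0.248 K/W
1/R_core = 1/R_stud + 1/R_cav → R_core = 0.1462 K/W
R_outer = 0.018/(0.178×19.6) = 0.005159 K/W
R_total = 0.1559 K/W
Q = ΔT/R_total = 26/0.1559

Q ≈ 167 W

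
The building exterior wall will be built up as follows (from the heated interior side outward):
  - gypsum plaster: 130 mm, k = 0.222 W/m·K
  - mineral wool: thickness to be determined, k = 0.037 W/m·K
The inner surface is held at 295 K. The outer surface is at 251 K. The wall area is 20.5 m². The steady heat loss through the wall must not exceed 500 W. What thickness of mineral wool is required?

L ≈ 45.1 mm

Using the resistance-network approach (series):
R_gypsum plaster = L/(kA) = 0.13/(0.222×20.5) = 0.02857 K/W
Sum of the known resistances R_other = 0.02857 K/W
Required total resistance R_tot = ΔT/Q_allow = 44/500 = 0.088 K/W
R_mineral wool = R_tot − R_other = 0.05943 K/W
L = R·k·A = 0.05943×0.037×20.5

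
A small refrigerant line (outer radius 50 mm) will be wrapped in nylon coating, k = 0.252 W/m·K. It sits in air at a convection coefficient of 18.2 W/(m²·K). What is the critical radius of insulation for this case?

r_cr ≈ 13.8 mm

For a cylinder r_cr = k/h = 0.252/18.2
r_cr = 13.8 mm; since the bare radius (50 mm) is above r_cr, any added insulation will reduce heat loss.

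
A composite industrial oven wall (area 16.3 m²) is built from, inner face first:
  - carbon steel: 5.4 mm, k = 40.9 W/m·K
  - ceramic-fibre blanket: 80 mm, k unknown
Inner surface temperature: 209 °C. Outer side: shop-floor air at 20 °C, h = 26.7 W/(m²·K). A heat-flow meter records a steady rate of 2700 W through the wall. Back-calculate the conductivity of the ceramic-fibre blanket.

k ≈ 0.0725 W/(m·K)

Model the wall as resistances in series:
R_carbon steel = L/(kA) = 0.0054/(40.9×16.3) = 8.1×10^-6 K/W
R_outer film = 1/(h_o·A) = 1/(26.7×16.3) = 0.002298 K/W
Sum of known resistances R_other = 0.002306 K/W
Total R = ΔT/Q = 189/2700 = 0.07 K/W
R_ceramic-fibre blanket = R_total − R_other = 0.06769 K/W
k = L/(R·A) = 0.08/(0.06769×16.3)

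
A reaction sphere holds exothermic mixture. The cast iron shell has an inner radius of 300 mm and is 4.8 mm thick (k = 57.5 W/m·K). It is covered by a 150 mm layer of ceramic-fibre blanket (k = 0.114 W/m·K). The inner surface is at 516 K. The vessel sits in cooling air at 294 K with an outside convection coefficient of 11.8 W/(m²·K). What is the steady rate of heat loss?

Spherical conduction: R = (1/r_in − 1/r_out)/(4πk) per layer; series-sum.
R_cast iron shell = (1/0.3 − 1/0.3048)/(4π×57.5) = 7.265×10^-5 K/W
R_ceramic-fibre blanket = (1/0.3048 − 1/0.4548)/(4π×0.114) = 0.7553 K/W
R_outer film = 1/(h·4πr_o²) = 1/(11.8×4π×0.4548²) = 0.0326 K/W
R_total = 0.788 K/W
Q = ΔT/R_total = 222/0.788

Q ≈ 282 W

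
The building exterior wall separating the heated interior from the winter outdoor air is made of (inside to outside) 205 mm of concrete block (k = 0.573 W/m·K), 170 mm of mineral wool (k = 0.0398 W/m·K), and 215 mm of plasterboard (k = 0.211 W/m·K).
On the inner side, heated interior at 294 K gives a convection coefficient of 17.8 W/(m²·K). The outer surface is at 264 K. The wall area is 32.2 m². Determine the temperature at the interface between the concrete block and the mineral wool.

T ≈ 292 K

Model the wall as resistances in series:
R_inner film = 1/(h_i·A) = 1/(17.8×32.2) = 0.001745 K/W
R_concrete block = L/(kA) = 0.205/(0.573×32.2) = 0.01111 K/W
R_mineral wool = L/(kA) = 0.17/(0.0398×32.2) = 0.1327 K/W
R_plasterboard = L/(kA) = 0.215/(0.211×32.2) = 0.03164 K/W
R_total = 0.1772 K/W;  Q = ΔT/R_total = 30/0.1772 = 169.3 W
T_interface = T_inner − Q·ΣR(inner→interface) = 294 − 169×0.01286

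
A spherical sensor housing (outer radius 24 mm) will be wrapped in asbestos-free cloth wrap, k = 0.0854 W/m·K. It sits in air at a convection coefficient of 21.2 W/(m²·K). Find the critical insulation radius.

r_cr ≈ 8.06 mm

For a sphere r_cr = 2k/h = 2×0.0854/21.2
r_cr = 8.06 mm; since the bare radius (24 mm) is above r_cr, any added insulation will reduce heat loss.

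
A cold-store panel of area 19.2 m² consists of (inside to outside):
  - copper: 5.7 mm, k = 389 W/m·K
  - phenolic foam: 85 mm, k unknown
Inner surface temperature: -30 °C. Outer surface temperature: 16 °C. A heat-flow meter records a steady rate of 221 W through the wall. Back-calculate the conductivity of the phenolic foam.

k ≈ 0.0213 W/(m·K)

Series thermal resistances:
R_copper = L/(kA) = 0.0057/(389×19.2) = 7.632×10^-7 K/W
Sum of known resistances R_other = 7.632×10^-7 K/W
Total R = ΔT/Q = 46/221 = 0.2081 K/W
R_phenolic foam = R_total − R_other = 0.2081 K/W
k = L/(R·A) = 0.085/(0.2081×19.2)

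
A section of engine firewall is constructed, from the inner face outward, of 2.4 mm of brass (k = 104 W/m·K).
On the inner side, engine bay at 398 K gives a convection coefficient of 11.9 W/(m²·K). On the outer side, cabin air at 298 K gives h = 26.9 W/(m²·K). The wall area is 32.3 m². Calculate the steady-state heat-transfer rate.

Model the wall as resistances in series:
R_inner film = 1/(h_i·A) = 1/(11.9×32.3) = 0.002602 K/W
R_brass = L/(kA) = 0.0024/(104×32.3) = 7.145×10^-7 K/W
R_outer film = 1/(h_o·A) = 1/(26.9×32.3) = 0.001151 K/W
R_total = 0.003753 K/W
Q = ΔT / R_total = 100 / 0.003753

Q ≈ 26600 W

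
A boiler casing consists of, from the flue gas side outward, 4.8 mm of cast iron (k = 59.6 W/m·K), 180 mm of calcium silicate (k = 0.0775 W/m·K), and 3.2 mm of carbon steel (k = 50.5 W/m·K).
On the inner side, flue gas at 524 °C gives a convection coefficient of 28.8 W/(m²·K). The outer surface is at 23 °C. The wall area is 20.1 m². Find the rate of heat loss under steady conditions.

Treating each layer as a thermal resistance in series:
R_inner film = 1/(h_i·A) = 1/(28.8×20.1) = 0.001727 K/W
R_cast iron = L/(kA) = 0.0048/(59.6×20.1) = 4.007×10^-6 K/W
R_calcium silicate = L/(kA) = 0.18/(0.0775×20.1) = 0.1156 K/W
R_carbon steel = L/(kA) = 0.0032/(50.5×20.1) = 3.153×10^-6 K/W
R_total = 0.1173 K/W
Q = ΔT / R_total = 501 / 0.1173

Q ≈ 4270 W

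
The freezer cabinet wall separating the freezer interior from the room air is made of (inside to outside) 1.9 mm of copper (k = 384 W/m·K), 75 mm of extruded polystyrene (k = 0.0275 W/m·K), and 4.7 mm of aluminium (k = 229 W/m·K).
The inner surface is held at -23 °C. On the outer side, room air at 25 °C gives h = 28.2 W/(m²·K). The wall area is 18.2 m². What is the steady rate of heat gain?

Q ≈ 316 W

Treating each layer as a thermal resistance in series:
R_copper = L/(kA) = 0.0019/(384×18.2) = 2.719×10^-7 K/W
R_extruded polystyrene = L/(kA) = 0.075/(0.0275×18.2) = 0.1499 K/W
R_aluminium = L/(kA) = 0.0047/(229×18.2) = 1.128×10^-6 K/W
R_outer film = 1/(h_o·A) = 1/(28.2×18.2) = 0.001948 K/W
R_total = 0.1518 K/W
Q = ΔT / R_total = 48 / 0.1518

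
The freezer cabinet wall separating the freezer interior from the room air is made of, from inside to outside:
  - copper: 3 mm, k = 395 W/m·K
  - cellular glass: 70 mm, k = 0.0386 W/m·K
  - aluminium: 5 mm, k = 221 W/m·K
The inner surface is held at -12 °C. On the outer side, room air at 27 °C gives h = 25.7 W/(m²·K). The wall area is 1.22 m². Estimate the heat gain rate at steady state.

Using the resistance-network approach (series):
R_copper = L/(kA) = 0.003/(395×1.22) = 6.225×10^-6 K/W
R_cellular glass = L/(kA) = 0.07/(0.0386×1.22) = 1.486 K/W
R_aluminium = L/(kA) = 0.005/(221×1.22) = 1.854×10^-5 K/W
R_outer film = 1/(h_o·A) = 1/(25.7×1.22) = 0.03189 K/W
R_total = 1.518 K/W
Q = ΔT / R_total = 39 / 1.518

Q ≈ 25.7 W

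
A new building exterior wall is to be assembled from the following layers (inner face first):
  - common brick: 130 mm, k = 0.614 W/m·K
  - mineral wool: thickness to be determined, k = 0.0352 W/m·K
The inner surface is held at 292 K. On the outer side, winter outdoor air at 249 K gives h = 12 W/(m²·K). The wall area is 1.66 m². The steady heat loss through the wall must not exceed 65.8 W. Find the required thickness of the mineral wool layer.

Model the wall as resistances in series:
R_common brick = L/(kA) = 0.13/(0.614×1.66) = 0.1275 K/W
R_outer film = 1/(h_o·A) = 1/(12×1.66) = 0.0502 K/W
Sum of the known resistances R_other = 0.1777 K/W
Required total resistance R_tot = ΔT/Q_allow = 43/65.8 = 0.6535 K/W
R_mineral wool = R_tot − R_other = 0.4757 K/W
L = R·k·A = 0.4757×0.0352×1.66

L ≈ 27.8 mm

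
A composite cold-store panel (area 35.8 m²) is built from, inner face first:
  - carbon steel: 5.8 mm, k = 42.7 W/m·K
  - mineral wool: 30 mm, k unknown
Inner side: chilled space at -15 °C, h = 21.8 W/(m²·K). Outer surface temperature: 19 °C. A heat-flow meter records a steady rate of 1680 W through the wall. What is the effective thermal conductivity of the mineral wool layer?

Model the wall as resistances in series:
R_inner film = 1/(h_i·A) = 1/(21.8×35.8) = 0.001281 K/W
R_carbon steel = L/(kA) = 0.0058/(42.7×35.8) = 3.794×10^-6 K/W
Sum of known resistances R_other = 0.001285 K/W
Total R = ΔT/Q = 34/1680 = 0.02024 K/W
R_mineral wool = R_total − R_other = 0.01895 K/W
k = L/(R·A) = 0.03/(0.01895×35.8)

k ≈ 0.0442 W/(m·K)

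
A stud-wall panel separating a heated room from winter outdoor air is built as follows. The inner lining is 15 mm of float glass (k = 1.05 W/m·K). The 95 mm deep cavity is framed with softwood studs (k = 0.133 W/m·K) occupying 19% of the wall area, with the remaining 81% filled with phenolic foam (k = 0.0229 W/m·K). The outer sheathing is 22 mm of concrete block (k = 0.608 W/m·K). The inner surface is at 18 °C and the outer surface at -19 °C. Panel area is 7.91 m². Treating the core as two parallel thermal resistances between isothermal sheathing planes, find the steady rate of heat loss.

Q ≈ 132 W

Sheathing layers in series; stud and cavity paths in parallel between them.
R_inner = 0.015/(1.05×7.91) = 0.001806 K/W
R_stud  = 0.095/(0.133×0.19×7.91) = 0.4753 K/W
R_cav   = 0.095/(0.0229×0.81×7.91) = 0.6475 K/W
1/R_core = 1/R_stud + 1/R_cav → R_core = 0.2741 K/W
R_outer = 0.022/(0.608×7.91) = 0.004574 K/W
R_total = 0.2805 K/W
Q = ΔT/R_total = 37/0.2805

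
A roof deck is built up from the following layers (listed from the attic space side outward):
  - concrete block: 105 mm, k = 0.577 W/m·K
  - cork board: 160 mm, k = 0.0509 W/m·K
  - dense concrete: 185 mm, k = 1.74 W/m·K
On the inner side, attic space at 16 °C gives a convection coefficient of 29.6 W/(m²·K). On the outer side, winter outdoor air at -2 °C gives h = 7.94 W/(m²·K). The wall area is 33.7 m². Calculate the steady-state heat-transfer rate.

Treating each layer as a thermal resistance in series:
R_inner film = 1/(h_i·A) = 1/(29.6×33.7) = 0.001002 K/W
R_concrete block = L/(kA) = 0.105/(0.577×33.7) = 0.0054 K/W
R_cork board = L/(kA) = 0.16/(0.0509×33.7) = 0.09328 K/W
R_dense concrete = L/(kA) = 0.185/(1.74×33.7) = 0.003155 K/W
R_outer film = 1/(h_o·A) = 1/(7.94×33.7) = 0.003737 K/W
R_total = 0.1066 K/W
Q = ΔT / R_total = 18 / 0.1066

Q ≈ 169 W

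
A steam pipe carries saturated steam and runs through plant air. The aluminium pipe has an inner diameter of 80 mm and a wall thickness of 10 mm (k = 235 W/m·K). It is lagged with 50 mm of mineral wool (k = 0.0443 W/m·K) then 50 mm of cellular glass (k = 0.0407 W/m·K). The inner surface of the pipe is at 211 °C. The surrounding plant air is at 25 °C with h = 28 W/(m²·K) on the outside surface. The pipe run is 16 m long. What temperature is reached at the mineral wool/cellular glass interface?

T ≈ 98.4 °C

Radial resistances (cylindrical: R_cond = ln(r_o/r_i)/(2πkL), R_conv = 1/(h·2πrL)):
R_aluminium pipe wall = ln(50/40)/(2π×235×16) = 9.445×10^-6 K/W
R_mineral wool = ln(100/50)/(2π×0.0443×16) = 0.1556 K/W
R_cellular glass = ln(150/100)/(2π×0.0407×16) = 0.0991 K/W
R_outer film = 1/(h_o·2πr_oL) = 1/(28×2π×0.15×16) = 0.002368 K/W
R_total = 0.2571 K/W
Q = ΔT/R_total = 186/0.2571
Q = 723 W
T_interface = T_inner − Q·ΣR(inner→interface) = 211 − 723×0.1556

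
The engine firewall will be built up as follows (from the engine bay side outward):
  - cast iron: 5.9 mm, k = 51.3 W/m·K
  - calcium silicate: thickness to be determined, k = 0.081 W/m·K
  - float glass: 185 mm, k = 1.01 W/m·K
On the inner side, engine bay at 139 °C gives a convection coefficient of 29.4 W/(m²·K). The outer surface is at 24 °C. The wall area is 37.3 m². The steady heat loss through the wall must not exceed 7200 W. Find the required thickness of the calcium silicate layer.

Treating each layer as a thermal resistance in series:
R_inner film = 1/(h_i·A) = 1/(29.4×37.3) = 9.119×10^-4 K/W
R_cast iron = L/(kA) = 0.0059/(51.3×37.3) = 3.083×10^-6 K/W
R_float glass = L/(kA) = 0.185/(1.01×37.3) = 0.004911 K/W
Sum of the known resistances R_other = 0.005826 K/W
Required total resistance R_tot = ΔT/Q_allow = 115/7200 = 0.01597 K/W
R_calcium silicate = R_tot − R_other = 0.01015 K/W
L = R·k·A = 0.01015×0.081×37.3

L ≈ 30.7 mm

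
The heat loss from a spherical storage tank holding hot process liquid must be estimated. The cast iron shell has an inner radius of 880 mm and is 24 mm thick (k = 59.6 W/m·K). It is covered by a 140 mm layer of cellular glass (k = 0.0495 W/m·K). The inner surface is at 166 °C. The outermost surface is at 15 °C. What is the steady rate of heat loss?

Spherical conduction: R = (1/r_in − 1/r_out)/(4πk) per layer; series-sum.
R_cast iron shell = (1/0.88 − 1/0.904)/(4π×59.6) = 4.028×10^-5 K/W
R_cellular glass = (1/0.904 − 1/1.044)/(4π×0.0495) = 0.2385 K/W
R_total = 0.2385 K/W
Q = ΔT/R_total = 151/0.2385

Q ≈ 633 W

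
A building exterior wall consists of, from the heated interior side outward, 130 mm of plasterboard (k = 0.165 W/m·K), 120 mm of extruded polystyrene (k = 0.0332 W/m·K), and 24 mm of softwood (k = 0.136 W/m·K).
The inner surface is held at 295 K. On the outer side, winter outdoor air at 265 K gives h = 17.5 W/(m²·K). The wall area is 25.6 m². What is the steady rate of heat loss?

Model the wall as resistances in series:
R_plasterboard = L/(kA) = 0.13/(0.165×25.6) = 0.03078 K/W
R_extruded polystyrene = L/(kA) = 0.12/(0.0332×25.6) = 0.1412 K/W
R_softwood = L/(kA) = 0.024/(0.136×25.6) = 0.006893 K/W
R_outer film = 1/(h_o·A) = 1/(17.5×25.6) = 0.002232 K/W
R_total = 0.1811 K/W
Q = ΔT / R_total = 30 / 0.1811

Q ≈ 166 W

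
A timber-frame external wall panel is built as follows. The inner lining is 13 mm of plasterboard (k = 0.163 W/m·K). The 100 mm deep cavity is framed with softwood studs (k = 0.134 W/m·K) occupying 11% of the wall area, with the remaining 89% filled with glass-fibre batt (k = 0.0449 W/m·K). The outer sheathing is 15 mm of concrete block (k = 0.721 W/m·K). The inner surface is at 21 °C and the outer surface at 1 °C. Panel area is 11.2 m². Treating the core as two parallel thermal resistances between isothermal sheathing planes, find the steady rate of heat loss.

Sheathing layers in series; stud and cavity paths in parallel between them.
R_inner = 0.013/(0.163×11.2) = 0.007121 K/W
R_stud  = 0.1/(0.134×0.11×11.2) = 0.6057 K/W
R_cav   = 0.1/(0.0449×0.89×11.2) = 0.2234 K/W
1/R_core = 1/R_stud + 1/R_cav → R_core = 0.1632 K/W
R_outer = 0.015/(0.721×11.2) = 0.001858 K/W
R_total = 0.1722 K/W
Q = ΔT/R_total = 20/0.1722

Q ≈ 116 W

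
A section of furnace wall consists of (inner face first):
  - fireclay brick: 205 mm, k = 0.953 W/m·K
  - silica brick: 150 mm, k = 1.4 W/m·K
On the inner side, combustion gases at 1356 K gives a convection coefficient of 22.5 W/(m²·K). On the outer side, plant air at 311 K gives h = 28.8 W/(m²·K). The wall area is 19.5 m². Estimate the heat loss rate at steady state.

Q ≈ 50800 W

Thermal resistances in series:
R_inner film = 1/(h_i·A) = 1/(22.5×19.5) = 0.002279 K/W
R_fireclay brick = L/(kA) = 0.205/(0.953×19.5) = 0.01103 K/W
R_silica brick = L/(kA) = 0.15/(1.4×19.5) = 0.005495 K/W
R_outer film = 1/(h_o·A) = 1/(28.8×19.5) = 0.001781 K/W
R_total = 0.02059 K/W
Q = ΔT / R_total = 1045 / 0.02059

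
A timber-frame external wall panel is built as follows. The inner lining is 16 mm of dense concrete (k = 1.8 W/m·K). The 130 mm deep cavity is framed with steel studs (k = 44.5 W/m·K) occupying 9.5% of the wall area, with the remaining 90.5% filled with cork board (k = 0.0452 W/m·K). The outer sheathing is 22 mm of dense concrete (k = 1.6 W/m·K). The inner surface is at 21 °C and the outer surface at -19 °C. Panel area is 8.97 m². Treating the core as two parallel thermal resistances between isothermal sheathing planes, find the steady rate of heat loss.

Sheathing layers in series; stud and cavity paths in parallel between them.
R_inner = 0.016/(1.8×8.97) = 9.91×10^-4 K/W
R_stud  = 0.13/(44.5×0.095×8.97) = 0.003428 K/W
R_cav   = 0.13/(0.0452×0.905×8.97) = 0.3543 K/W
1/R_core = 1/R_stud + 1/R_cav → R_core = 0.003395 K/W
R_outer = 0.022/(1.6×8.97) = 0.001533 K/W
R_total = 0.005919 K/W
Q = ΔT/R_total = 40/0.005919

Q ≈ 6760 W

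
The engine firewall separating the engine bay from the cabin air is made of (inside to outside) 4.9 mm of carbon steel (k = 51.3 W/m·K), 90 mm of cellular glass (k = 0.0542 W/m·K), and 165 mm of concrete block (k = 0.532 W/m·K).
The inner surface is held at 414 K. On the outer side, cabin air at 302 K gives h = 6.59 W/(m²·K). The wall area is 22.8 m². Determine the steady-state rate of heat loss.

Q ≈ 1200 W

Thermal resistances in series:
R_carbon steel = L/(kA) = 0.0049/(51.3×22.8) = 4.189×10^-6 K/W
R_cellular glass = L/(kA) = 0.09/(0.0542×22.8) = 0.07283 K/W
R_concrete block = L/(kA) = 0.165/(0.532×22.8) = 0.0136 K/W
R_outer film = 1/(h_o·A) = 1/(6.59×22.8) = 0.006655 K/W
R_total = 0.09309 K/W
Q = ΔT / R_total = 112 / 0.09309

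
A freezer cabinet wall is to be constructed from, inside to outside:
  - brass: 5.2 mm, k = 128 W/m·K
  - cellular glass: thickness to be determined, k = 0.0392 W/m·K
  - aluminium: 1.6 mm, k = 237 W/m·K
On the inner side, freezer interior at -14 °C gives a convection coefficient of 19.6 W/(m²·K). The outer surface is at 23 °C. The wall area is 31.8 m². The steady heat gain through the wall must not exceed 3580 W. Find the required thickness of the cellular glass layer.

Model the wall as resistances in series:
R_inner film = 1/(h_i·A) = 1/(19.6×31.8) = 0.001604 K/W
R_brass = L/(kA) = 0.0052/(128×31.8) = 1.278×10^-6 K/W
R_aluminium = L/(kA) = 0.0016/(237×31.8) = 2.123×10^-7 K/W
Sum of the known resistances R_other = 0.001606 K/W
Required total resistance R_tot = ΔT/Q_allow = 37/3580 = 0.01034 K/W
R_cellular glass = R_tot − R_other = 0.008729 K/W
L = R·k·A = 0.008729×0.0392×31.8

L ≈ 10.9 mm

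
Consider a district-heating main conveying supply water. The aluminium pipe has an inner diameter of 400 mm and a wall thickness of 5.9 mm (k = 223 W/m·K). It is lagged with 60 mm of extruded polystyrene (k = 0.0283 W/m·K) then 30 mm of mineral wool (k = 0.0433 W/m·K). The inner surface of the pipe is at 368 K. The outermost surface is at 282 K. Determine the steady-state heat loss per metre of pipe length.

q′ ≈ 47 W/m

Radial resistances (cylindrical: R_cond = ln(r_o/r_i)/(2πkL), R_conv = 1/(h·2πrL)):
R_aluminium pipe wall = ln(205.9/200)/(2π×223×1) = 2.075×10^-5 K/W
R_extruded polystyrene = ln(265.9/205.9)/(2π×0.0283×1) = 1.438 K/W
R_mineral wool = ln(295.9/265.9)/(2π×0.0433×1) = 0.3929 K/W
R_total = 1.831 K/W
Q = ΔT/R_total = 86/1.831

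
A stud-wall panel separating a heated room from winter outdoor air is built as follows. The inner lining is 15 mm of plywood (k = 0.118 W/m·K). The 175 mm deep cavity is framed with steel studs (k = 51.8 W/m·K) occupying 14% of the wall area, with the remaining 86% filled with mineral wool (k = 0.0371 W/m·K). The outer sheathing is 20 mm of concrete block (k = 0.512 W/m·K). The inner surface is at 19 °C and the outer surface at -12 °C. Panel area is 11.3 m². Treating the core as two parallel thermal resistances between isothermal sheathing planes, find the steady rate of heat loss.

Q ≈ 1840 W

Sheathing layers in series; stud and cavity paths in parallel between them.
R_inner = 0.015/(0.118×11.3) = 0.01125 K/W
R_stud  = 0.175/(51.8×0.14×11.3) = 0.002136 K/W
R_cav   = 0.175/(0.0371×0.86×11.3) = 0.4854 K/W
1/R_core = 1/R_stud + 1/R_cav → R_core = 0.002126 K/W
R_outer = 0.02/(0.512×11.3) = 0.003457 K/W
R_total = 0.01683 K/W
Q = ΔT/R_total = 31/0.01683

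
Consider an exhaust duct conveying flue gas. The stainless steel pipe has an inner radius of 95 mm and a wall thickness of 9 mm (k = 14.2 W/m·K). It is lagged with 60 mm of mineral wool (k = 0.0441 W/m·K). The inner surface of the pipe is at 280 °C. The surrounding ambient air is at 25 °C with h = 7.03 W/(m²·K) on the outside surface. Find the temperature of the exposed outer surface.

T ≈ 44.7 °C

Treating each annulus and film as a series resistance:
R_stainless steel pipe wall = ln(104/95)/(2π×14.2×1) = 0.001014 K/W
R_mineral wool = ln(164/104)/(2π×0.0441×1) = 1.644 K/W
R_outer film = 1/(h_o·2πr_oL) = 1/(7.03×2π×0.164×1) = 0.138 K/W
R_total = 1.783 K/W
Q = ΔT/R_total = 255/1.783
Q = 143 W/m
T_interface = T_inner − Q·ΣR(inner→interface) = 280 − 143×1.645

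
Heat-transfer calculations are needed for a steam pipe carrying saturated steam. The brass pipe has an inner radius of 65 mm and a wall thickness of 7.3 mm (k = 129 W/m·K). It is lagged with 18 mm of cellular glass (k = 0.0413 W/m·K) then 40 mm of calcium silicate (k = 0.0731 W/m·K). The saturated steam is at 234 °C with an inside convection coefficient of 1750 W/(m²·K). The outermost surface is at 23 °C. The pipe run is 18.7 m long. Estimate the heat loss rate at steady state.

For a radial system each layer contributes R = ln(r_out/r_in)/(2πkL); films add R = 1/(hA).
R_inner film = 1/(h_i·2πr₁L) = 1/(1750×2π×0.065×18.7) = 7.482×10^-5 K/W
R_brass pipe wall = ln(72.3/65)/(2π×129×18.7) = 7.022×10^-6 K/W
R_cellular glass = ln(90.3/72.3)/(2π×0.0413×18.7) = 0.04581 K/W
R_calcium silicate = ln(130.3/90.3)/(2π×0.0731×18.7) = 0.04269 K/W
R_total = 0.08859 K/W
Q = ΔT/R_total = 211/0.08859

Q ≈ 2380 W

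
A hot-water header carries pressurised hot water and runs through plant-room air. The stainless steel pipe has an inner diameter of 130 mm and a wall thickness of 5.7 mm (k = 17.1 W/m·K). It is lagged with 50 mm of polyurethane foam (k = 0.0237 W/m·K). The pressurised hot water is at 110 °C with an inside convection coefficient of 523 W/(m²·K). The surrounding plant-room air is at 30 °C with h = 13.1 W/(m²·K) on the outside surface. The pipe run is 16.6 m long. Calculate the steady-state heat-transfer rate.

Radial resistances (cylindrical: R_cond = ln(r_o/r_i)/(2πkL), R_conv = 1/(h·2πrL)):
R_inner film = 1/(h_i·2πr₁L) = 1/(523×2π×0.065×16.6) = 2.82×10^-4 K/W
R_stainless steel pipe wall = ln(70.7/65)/(2π×17.1×16.6) = 4.713×10^-5 K/W
R_polyurethane foam = ln(120.7/70.7)/(2π×0.0237×16.6) = 0.2164 K/W
R_outer film = 1/(h_o·2πr_oL) = 1/(13.1×2π×0.1207×16.6) = 0.006064 K/W
R_total = 0.2228 K/W
Q = ΔT/R_total = 80/0.2228

Q ≈ 359 W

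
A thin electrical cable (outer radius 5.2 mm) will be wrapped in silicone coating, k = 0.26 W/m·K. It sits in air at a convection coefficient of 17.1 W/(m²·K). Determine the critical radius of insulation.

r_cr ≈ 15.2 mm

For a cylinder r_cr = k/h = 0.26/17.1
r_cr = 15.2 mm; since the bare radius (5.2 mm) is below r_cr, adding a thin layer of insulation will *increase* heat loss.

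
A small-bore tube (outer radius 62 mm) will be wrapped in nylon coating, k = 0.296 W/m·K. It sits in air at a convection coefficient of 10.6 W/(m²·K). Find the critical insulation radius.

For a cylinder r_cr = k/h = 0.296/10.6
r_cr = 27.9 mm; since the bare radius (62 mm) is above r_cr, any added insulation will reduce heat loss.

r_cr ≈ 27.9 mm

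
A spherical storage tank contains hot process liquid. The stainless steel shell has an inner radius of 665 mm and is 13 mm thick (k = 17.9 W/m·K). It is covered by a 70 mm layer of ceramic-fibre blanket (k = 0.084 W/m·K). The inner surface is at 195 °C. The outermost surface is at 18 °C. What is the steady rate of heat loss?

Spherical conduction: R = (1/r_in − 1/r_out)/(4πk) per layer; series-sum.
R_stainless steel shell = (1/0.665 − 1/0.678)/(4π×17.9) = 1.282×10^-4 K/W
R_ceramic-fibre blanket = (1/0.678 − 1/0.748)/(4π×0.084) = 0.1308 K/W
R_total = 0.1309 K/W
Q = ΔT/R_total = 177/0.1309

Q ≈ 1350 W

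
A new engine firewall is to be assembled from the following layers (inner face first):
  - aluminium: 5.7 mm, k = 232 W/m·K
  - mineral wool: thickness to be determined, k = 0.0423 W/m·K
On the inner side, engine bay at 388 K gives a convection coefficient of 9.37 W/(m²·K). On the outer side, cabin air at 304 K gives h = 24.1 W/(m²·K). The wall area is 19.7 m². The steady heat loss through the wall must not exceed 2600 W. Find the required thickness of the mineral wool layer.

L ≈ 20.7 mm

Model the wall as resistances in series:
R_inner film = 1/(h_i·A) = 1/(9.37×19.7) = 0.005417 K/W
R_aluminium = L/(kA) = 0.0057/(232×19.7) = 1.247×10^-6 K/W
R_outer film = 1/(h_o·A) = 1/(24.1×19.7) = 0.002106 K/W
Sum of the known resistances R_other = 0.007525 K/W
Required total resistance R_tot = ΔT/Q_allow = 84/2600 = 0.03231 K/W
R_mineral wool = R_tot − R_other = 0.02478 K/W
L = R·k·A = 0.02478×0.0423×19.7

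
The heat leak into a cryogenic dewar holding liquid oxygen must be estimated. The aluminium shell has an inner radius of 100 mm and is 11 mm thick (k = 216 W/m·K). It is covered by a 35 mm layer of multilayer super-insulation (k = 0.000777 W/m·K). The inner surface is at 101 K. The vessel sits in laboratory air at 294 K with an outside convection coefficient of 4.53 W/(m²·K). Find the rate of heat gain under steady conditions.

For a spherical shell R = (1/r₁ − 1/r₂)/(4πk); film R = 1/(h·4πr²). In series:
R_aluminium shell = (1/0.1 − 1/0.111)/(4π×216) = 3.651×10^-4 K/W
R_multilayer super-insulation = (1/0.111 − 1/0.146)/(4π×0.000777) = 221.2 K/W
R_outer film = 1/(h·4πr_o²) = 1/(4.53×4π×0.146²) = 0.8241 K/W
R_total = 222 K/W
Q = ΔT/R_total = 193/222

Q ≈ 0.869 W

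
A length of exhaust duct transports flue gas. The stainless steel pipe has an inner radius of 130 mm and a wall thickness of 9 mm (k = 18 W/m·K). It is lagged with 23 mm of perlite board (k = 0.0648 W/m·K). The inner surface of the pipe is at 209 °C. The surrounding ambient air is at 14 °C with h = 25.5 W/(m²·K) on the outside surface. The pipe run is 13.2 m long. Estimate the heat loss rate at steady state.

Q ≈ 6200 W

Treating each annulus and film as a series resistance:
R_stainless steel pipe wall = ln(139/130)/(2π×18×13.2) = 4.484×10^-5 K/W
R_perlite board = ln(162/139)/(2π×0.0648×13.2) = 0.02849 K/W
R_outer film = 1/(h_o·2πr_oL) = 1/(25.5×2π×0.162×13.2) = 0.002919 K/W
R_total = 0.03145 K/W
Q = ΔT/R_total = 195/0.03145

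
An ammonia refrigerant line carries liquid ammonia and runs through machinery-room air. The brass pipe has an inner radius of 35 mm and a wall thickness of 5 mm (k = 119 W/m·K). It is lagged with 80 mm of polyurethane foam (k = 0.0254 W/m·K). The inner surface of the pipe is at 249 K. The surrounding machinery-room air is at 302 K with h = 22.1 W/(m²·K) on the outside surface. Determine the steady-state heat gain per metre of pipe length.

q′ ≈ 7.63 W/m

Per-layer cylindrical resistances, series-summed:
R_brass pipe wall = ln(40/35)/(2π×119×1) = 1.786×10^-4 K/W
R_polyurethane foam = ln(120/40)/(2π×0.0254×1) = 6.884 K/W
R_outer film = 1/(h_o·2πr_oL) = 1/(22.1×2π×0.12×1) = 0.06001 K/W
R_total = 6.944 K/W
Q = ΔT/R_total = 53/6.944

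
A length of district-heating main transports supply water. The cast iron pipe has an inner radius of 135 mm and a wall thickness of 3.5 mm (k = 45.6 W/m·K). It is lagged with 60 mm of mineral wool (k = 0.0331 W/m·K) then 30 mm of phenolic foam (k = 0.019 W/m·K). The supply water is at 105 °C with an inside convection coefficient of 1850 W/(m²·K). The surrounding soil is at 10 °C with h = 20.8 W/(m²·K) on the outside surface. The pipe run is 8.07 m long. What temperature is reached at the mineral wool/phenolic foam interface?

For a radial system each layer contributes R = ln(r_out/r_in)/(2πkL); films add R = 1/(hA).
R_inner film = 1/(h_i·2πr₁L) = 1/(1850×2π×0.135×8.07) = 7.897×10^-5 K/W
R_cast iron pipe wall = ln(138.5/135)/(2π×45.6×8.07) = 1.107×10^-5 K/W
R_mineral wool = ln(198.5/138.5)/(2π×0.0331×8.07) = 0.2144 K/W
R_phenolic foam = ln(228.5/198.5)/(2π×0.019×8.07) = 0.1461 K/W
R_outer film = 1/(h_o·2πr_oL) = 1/(20.8×2π×0.2285×8.07) = 0.00415 K/W
R_total = 0.3648 K/W
Q = ΔT/R_total = 95/0.3648
Q = 260 W
T_interface = T_inner − Q·ΣR(inner→interface) = 105 − 260×0.2145

T ≈ 49.1 °C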